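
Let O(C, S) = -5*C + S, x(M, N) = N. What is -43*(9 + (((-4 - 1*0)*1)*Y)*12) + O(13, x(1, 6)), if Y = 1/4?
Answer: 70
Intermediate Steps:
Y = 1/4 ≈ 0.25000
O(C, S) = S - 5*C
-43*(9 + (((-4 - 1*0)*1)*Y)*12) + O(13, x(1, 6)) = -43*(9 + (((-4 - 1*0)*1)*(1/4))*12) + (6 - 5*13) = -43*(9 + (((-4 + 0)*1)*(1/4))*12) + (6 - 65) = -43*(9 + (-4*1*(1/4))*12) - 59 = -43*(9 - 4*1/4*12) - 59 = -43*(9 - 1*12) - 59 = -43*(9 - 12) - 59 = -43*(-3) - 59 = 129 - 59 = 70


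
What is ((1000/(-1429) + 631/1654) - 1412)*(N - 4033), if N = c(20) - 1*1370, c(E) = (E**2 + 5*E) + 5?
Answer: 8175025250357/1181783 ≈ 6.9175e+6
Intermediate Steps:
c(E) = 5 + E**2 + 5*E
N = -865 (N = (5 + 20**2 + 5*20) - 1*1370 = (5 + 400 + 100) - 1370 = 505 - 1370 = -865)
((1000/(-1429) + 631/1654) - 1412)*(N - 4033) = ((1000/(-1429) + 631/1654) - 1412)*(-865 - 4033) = ((1000*(-1/1429) + 631*(1/1654)) - 1412)*(-4898) = ((-1000/1429 + 631/1654) - 1412)*(-4898) = (-752301/2363566 - 1412)*(-4898) = -3338107493/2363566*(-4898) = 8175025250357/1181783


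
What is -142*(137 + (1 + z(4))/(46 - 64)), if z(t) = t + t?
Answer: -19383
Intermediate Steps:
z(t) = 2*t
-142*(137 + (1 + z(4))/(46 - 64)) = -142*(137 + (1 + 2*4)/(46 - 64)) = -142*(137 + (1 + 8)/(-18)) = -142*(137 + 9*(-1/18)) = -142*(137 - 1/2) = -142*273/2 = -19383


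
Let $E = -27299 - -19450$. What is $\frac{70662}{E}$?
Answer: $- \frac{70662}{7849} \approx -9.0027$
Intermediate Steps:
$E = -7849$ ($E = -27299 + 19450 = -7849$)
$\frac{70662}{E} = \frac{70662}{-7849} = 70662 \left(- \frac{1}{7849}\right) = - \frac{70662}{7849}$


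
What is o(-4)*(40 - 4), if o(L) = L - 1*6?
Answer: -360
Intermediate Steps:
o(L) = -6 + L (o(L) = L - 6 = -6 + L)
o(-4)*(40 - 4) = (-6 - 4)*(40 - 4) = -10*36 = -360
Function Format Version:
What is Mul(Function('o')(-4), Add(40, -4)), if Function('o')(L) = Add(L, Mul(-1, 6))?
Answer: -360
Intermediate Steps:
Function('o')(L) = Add(-6, L) (Function('o')(L) = Add(L, -6) = Add(-6, L))
Mul(Function('o')(-4), Add(40, -4)) = Mul(Add(-6, -4), Add(40, -4)) = Mul(-10, 36) = -360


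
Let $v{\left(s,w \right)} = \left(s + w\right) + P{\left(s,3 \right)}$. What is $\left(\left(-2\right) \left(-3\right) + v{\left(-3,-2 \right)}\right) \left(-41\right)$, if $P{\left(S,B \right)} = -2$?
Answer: $41$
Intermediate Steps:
$v{\left(s,w \right)} = -2 + s + w$ ($v{\left(s,w \right)} = \left(s + w\right) - 2 = -2 + s + w$)
$\left(\left(-2\right) \left(-3\right) + v{\left(-3,-2 \right)}\right) \left(-41\right) = \left(\left(-2\right) \left(-3\right) - 7\right) \left(-41\right) = \left(6 - 7\right) \left(-41\right) = \left(-1\right) \left(-41\right) = 41$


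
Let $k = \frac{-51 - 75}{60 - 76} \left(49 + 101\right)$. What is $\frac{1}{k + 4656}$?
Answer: $\frac{4}{23349} \approx 0.00017131$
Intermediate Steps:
$k = \frac{4725}{4}$ ($k = - \frac{126}{-16} \cdot 150 = \left(-126\right) \left(- \frac{1}{16}\right) 150 = \frac{63}{8} \cdot 150 = \frac{4725}{4} \approx 1181.3$)
$\frac{1}{k + 4656} = \frac{1}{\frac{4725}{4} + 4656} = \frac{1}{\frac{23349}{4}} = \frac{4}{23349}$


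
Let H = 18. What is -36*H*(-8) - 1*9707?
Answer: -4523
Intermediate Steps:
-36*H*(-8) - 1*9707 = -36*18*(-8) - 1*9707 = -648*(-8) - 9707 = 5184 - 9707 = -4523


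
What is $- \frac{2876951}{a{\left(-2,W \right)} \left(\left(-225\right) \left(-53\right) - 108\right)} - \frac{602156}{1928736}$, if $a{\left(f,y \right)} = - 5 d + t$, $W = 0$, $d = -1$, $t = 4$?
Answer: $- \frac{155914446139}{5697968328} \approx -27.363$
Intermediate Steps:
$a{\left(f,y \right)} = 9$ ($a{\left(f,y \right)} = \left(-5\right) \left(-1\right) + 4 = 5 + 4 = 9$)
$- \frac{2876951}{a{\left(-2,W \right)} \left(\left(-225\right) \left(-53\right) - 108\right)} - \frac{602156}{1928736} = - \frac{2876951}{9 \left(\left(-225\right) \left(-53\right) - 108\right)} - \frac{602156}{1928736} = - \frac{2876951}{9 \left(11925 - 108\right)} - \frac{150539}{482184} = - \frac{2876951}{9 \cdot 11817} - \frac{150539}{482184} = - \frac{2876951}{106353} - \frac{150539}{482184} = - \frac{155914446139}{5697968328}$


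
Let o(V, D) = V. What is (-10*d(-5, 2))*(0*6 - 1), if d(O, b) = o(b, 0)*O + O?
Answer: -150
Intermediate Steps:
d(O, b) = O + O*b (d(O, b) = b*O + O = O*b + O = O + O*b)
(-10*d(-5, 2))*(0*6 - 1) = (-(-50)*(1 + 2))*(0*6 - 1) = (-(-50)*3)*(0 - 1) = -10*(-15)*(-1) = 150*(-1) = -150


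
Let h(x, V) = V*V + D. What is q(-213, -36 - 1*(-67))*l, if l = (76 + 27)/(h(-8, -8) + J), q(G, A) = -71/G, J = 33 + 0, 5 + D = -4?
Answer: 103/264 ≈ 0.39015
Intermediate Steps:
D = -9 (D = -5 - 4 = -9)
J = 33
h(x, V) = -9 + V**2 (h(x, V) = V*V - 9 = V**2 - 9 = -9 + V**2)
l = 103/88 (l = (76 + 27)/((-9 + (-8)**2) + 33) = 103/((-9 + 64) + 33) = 103/(55 + 33) = 103/88 ≈ 1.1705)
q(-213, -36 - 1*(-67))*l = -71/(-213)*(103/88) = -71*(-1/213)*(103/88) = (1/3)*(103/88) = 103/264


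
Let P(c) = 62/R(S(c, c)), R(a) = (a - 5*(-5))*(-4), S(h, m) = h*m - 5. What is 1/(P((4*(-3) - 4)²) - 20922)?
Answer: -131112/2743125295 ≈ -4.7797e-5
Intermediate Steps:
S(h, m) = -5 + h*m
R(a) = -100 - 4*a (R(a) = (a + 25)*(-4) = (25 + a)*(-4) = -100 - 4*a)
P(c) = 62/(-80 - 4*c²) (P(c) = 62/(-100 - 4*(-5 + c*c)) = 62/(-100 - 4*(-5 + c²)) = 62/(-100 + (20 - 4*c²)) = 62/(-80 - 4*c²))
1/(P((4*(-3) - 4)²) - 20922) = 1/(-31/(40 + 2*((4*(-3) - 4)²)²) - 20922) = 1/(-31/(40 + 2*((-12 - 4)²)²) - 20922) = 1/(-31/(40 + 2*((-16)²)²) - 20922) = 1/(-31/(40 + 2*256²) - 20922) = 1/(-31/(40 + 2*65536) - 20922) = 1/(-31/(40 + 131072) - 20922) = 1/(-31/131112 - 20922) = 1/(-2743125295/131112) = -131112/2743125295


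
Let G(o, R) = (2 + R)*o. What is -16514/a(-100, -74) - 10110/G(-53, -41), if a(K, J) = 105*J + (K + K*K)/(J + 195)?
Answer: -79920647/29134365 ≈ -2.7432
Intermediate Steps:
G(o, R) = o*(2 + R)
a(K, J) = 105*J + (K + K**2)/(195 + J)
-16514/a(-100, -74) - 10110/G(-53, -41) = -16514*(195 - 74)/(-100 + (-100)**2 + 105*(-74)**2 + 20475*(-74)) - 10110*(-1/(53*(2 - 41))) = -16514*121/(-100 + 10000 + 105*5476 - 1515150) - 10110/((-53*(-39))) = -16514*121/(-100 + 10000 + 574980 - 1515150) - 10110/2067 = -16514/((1/121)*(-930270)) - 10110*1/2067 = -16514/(-84570/11) - 3370/689 = -16514*(-11/84570) - 3370/689 = 90827/42285 - 3370/689 = -79920647/29134365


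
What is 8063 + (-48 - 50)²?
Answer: 17667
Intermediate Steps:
8063 + (-48 - 50)² = 8063 + (-98)² = 8063 + 9604 = 17667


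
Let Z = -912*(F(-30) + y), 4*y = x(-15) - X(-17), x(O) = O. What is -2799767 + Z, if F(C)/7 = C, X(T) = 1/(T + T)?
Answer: -44282173/17 ≈ -2.6048e+6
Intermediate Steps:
X(T) = 1/(2*T)
F(C) = 7*C
y = -509/136 (y = (-15 - 1/(2*(-17)))/4 = (-15 - (-1)/(2*17))/4 = (-15 - 1*(-1/34))/4 = (-15 + 1/34)/4 = (1/4)*(-509/34) = -509/136 ≈ -3.7426)
Z = 3313866/17 (Z = -912*(7*(-30) - 509/136) = -912*(-210 - 509/136) = -912*(-29069/136) = 3313866/17 ≈ 1.9493e+5)
-2799767 + Z = -2799767 + 3313866/17 = -44282173/17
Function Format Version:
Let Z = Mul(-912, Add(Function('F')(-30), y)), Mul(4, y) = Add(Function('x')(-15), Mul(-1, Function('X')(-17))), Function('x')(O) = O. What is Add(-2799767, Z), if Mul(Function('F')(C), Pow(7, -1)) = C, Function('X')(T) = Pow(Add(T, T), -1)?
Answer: Rational(-44282173, 17) ≈ -2.6048e+6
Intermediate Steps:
Function('X')(T) = Mul(Rational(1, 2), Pow(T, -1)) (Function('X')(T) = Pow(Mul(2, T), -1) = Mul(Rational(1, 2), Pow(T, -1)))
Function('F')(C) = Mul(7, C)
y = Rational(-509, 136) (y = Mul(Rational(1, 4), Add(-15, Mul(-1, Mul(Rational(1, 2), Pow(-17, -1))))) = Mul(Rational(1, 4), Add(-15, Mul(-1, Mul(Rational(1, 2), Rational(-1, 17))))) = Mul(Rational(1, 4), Add(-15, Mul(-1, Rational(-1, 34)))) = Mul(Rational(1, 4), Add(-15, Rational(1, 34))) = Mul(Rational(1, 4), Rational(-509, 34)) = Rational(-509, 136) ≈ -3.7426)
Z = Rational(3313866, 17) (Z = Mul(-912, Add(Mul(7, -30), Rational(-509, 136))) = Mul(-912, Add(-210, Rational(-509, 136))) = Mul(-912, Rational(-29069, 136)) = Rational(3313866, 17) ≈ 1.9493e+5)
Add(-2799767, Z) = Add(-2799767, Rational(3313866, 17)) = Rational(-44282173, 17)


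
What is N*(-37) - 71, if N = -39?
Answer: 1372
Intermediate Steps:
N*(-37) - 71 = -39*(-37) - 71 = 1443 - 71 = 1372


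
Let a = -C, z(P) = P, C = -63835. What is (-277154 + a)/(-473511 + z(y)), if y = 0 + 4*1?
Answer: 213319/473507 ≈ 0.45051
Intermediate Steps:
y = 4 (y = 0 + 4 = 4)
a = 63835 (a = -1*(-63835) = 63835)
(-277154 + a)/(-473511 + z(y)) = (-277154 + 63835)/(-473511 + 4) = -213319/(-473507) = -213319*(-1/473507) = 213319/473507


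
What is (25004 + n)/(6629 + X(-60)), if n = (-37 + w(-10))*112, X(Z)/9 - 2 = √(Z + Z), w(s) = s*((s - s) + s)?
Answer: 213102820/44192329 - 577080*I*√30/44192329 ≈ 4.8222 - 0.071524*I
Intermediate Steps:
w(s) = s² (w(s) = s*(0 + s) = s*s = s²)
X(Z) = 18 + 9*√2*√Z (X(Z) = 18 + 9*√(Z + Z) = 18 + 9*√(2*Z) = 18 + 9*(√2*√Z) = 18 + 9*√2*√Z)
n = 7056 (n = (-37 + (-10)²)*112 = (-37 + 100)*112 = 63*112 = 7056)
(25004 + n)/(6629 + X(-60)) = (25004 + 7056)/(6629 + (18 + 9*√2*√(-60))) = 32060/(6629 + (18 + 9*√2*(2*I*√15))) = 32060/(6629 + (18 + 18*I*√30)) = 32060/(6647 + 18*I*√30)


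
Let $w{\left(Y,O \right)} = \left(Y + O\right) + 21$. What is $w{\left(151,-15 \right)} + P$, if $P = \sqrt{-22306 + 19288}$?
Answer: $157 + i \sqrt{3018} \approx 157.0 + 54.936 i$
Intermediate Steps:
$P = i \sqrt{3018}$ ($P = \sqrt{-3018} = i \sqrt{3018} \approx 54.936 i$)
$w{\left(Y,O \right)} = 21 + O + Y$ ($w{\left(Y,O \right)} = \left(O + Y\right) + 21 = 21 + O + Y$)
$w{\left(151,-15 \right)} + P = \left(21 - 15 + 151\right) + i \sqrt{3018} = 157 + i \sqrt{3018}$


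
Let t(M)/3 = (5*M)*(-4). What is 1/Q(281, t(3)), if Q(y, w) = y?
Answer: 1/281 ≈ 0.0035587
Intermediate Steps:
t(M) = -60*M (t(M) = 3*((5*M)*(-4)) = 3*(-20*M) = -60*M)
1/Q(281, t(3)) = 1/281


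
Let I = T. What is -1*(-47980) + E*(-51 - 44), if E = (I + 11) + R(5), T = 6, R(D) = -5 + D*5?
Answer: 44465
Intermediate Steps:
R(D) = -5 + 5*D
I = 6
E = 37 (E = (6 + 11) + (-5 + 5*5) = 17 + (-5 + 25) = 17 + 20 = 37)
-1*(-47980) + E*(-51 - 44) = -1*(-47980) + 37*(-51 - 44) = 47980 + 37*(-95) = 47980 - 3515 = 44465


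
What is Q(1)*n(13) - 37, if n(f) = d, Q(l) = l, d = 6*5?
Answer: -7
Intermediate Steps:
d = 30
n(f) = 30
Q(1)*n(13) - 37 = 1*30 - 37 = 30 - 37 = -7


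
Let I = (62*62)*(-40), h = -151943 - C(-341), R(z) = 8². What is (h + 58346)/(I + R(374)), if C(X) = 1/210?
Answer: 19655371/32276160 ≈ 0.60897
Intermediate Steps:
R(z) = 64
C(X) = 1/210
h = -31908031/210 (h = -151943 - 1*1/210 = -151943 - 1/210 = -31908031/210 ≈ -1.5194e+5)
I = -153760 (I = 3844*(-40) = -153760)
(h + 58346)/(I + R(374)) = (-31908031/210 + 58346)/(-153760 + 64) = -19655371/210/(-153696) = -19655371/210*(-1/153696) = 19655371/32276160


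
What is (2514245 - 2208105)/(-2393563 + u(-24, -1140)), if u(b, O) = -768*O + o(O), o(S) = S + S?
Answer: -306140/1520323 ≈ -0.20136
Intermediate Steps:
o(S) = 2*S
u(b, O) = -766*O (u(b, O) = -768*O + 2*O = -766*O)
(2514245 - 2208105)/(-2393563 + u(-24, -1140)) = (2514245 - 2208105)/(-2393563 - 766*(-1140)) = 306140/(-2393563 + 873240) = 306140/(-1520323) = 306140*(-1/1520323) = -306140/1520323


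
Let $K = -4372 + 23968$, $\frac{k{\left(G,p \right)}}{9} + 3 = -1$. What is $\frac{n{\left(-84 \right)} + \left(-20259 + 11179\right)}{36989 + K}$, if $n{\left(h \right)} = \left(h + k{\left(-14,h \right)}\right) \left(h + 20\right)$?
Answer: $- \frac{280}{11317} \approx -0.024742$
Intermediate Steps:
$k{\left(G,p \right)} = -36$ ($k{\left(G,p \right)} = -27 + 9 \left(-1\right) = -27 - 9 = -36$)
$K = 19596$
$n{\left(h \right)} = \left(-36 + h\right) \left(20 + h\right)$ ($n{\left(h \right)} = \left(h - 36\right) \left(h + 20\right) = \left(-36 + h\right) \left(20 + h\right)$)
$\frac{n{\left(-84 \right)} + \left(-20259 + 11179\right)}{36989 + K} = \frac{\left(-720 + \left(-84\right)^{2} - -1344\right) + \left(-20259 + 11179\right)}{36989 + 19596} = \frac{\left(-720 + 7056 + 1344\right) - 9080}{56585} = \left(7680 - 9080\right) \frac{1}{56585} = \left(-1400\right) \frac{1}{56585} = - \frac{280}{11317}$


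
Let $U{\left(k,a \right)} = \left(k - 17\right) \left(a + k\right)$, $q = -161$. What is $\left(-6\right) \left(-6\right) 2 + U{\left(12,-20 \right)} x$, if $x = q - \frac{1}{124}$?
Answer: $- \frac{197418}{31} \approx -6368.3$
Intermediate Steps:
$U{\left(k,a \right)} = \left(-17 + k\right) \left(a + k\right)$
$x = - \frac{19965}{124}$ ($x = -161 - \frac{1}{124} = - \frac{19965}{124} \approx -161.01$)
$\left(-6\right) \left(-6\right) 2 + U{\left(12,-20 \right)} x = \left(-6\right) \left(-6\right) 2 + \left(12^{2} - -340 - 204 - 240\right) \left(- \frac{19965}{124}\right) = 36 \cdot 2 + \left(144 + 340 - 204 - 240\right) \left(- \frac{19965}{124}\right) = 72 + 40 \left(- \frac{19965}{124}\right) = 72 - \frac{199650}{31} = - \frac{197418}{31}$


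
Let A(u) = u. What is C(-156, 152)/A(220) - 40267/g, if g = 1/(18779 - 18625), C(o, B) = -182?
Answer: -682123071/110 ≈ -6.2011e+6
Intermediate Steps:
g = 1/154 ≈ 0.0064935
C(-156, 152)/A(220) - 40267/g = -182/220 - 40267/1/154 = -182*1/220 - 40267*154 = -91/110 - 6201118 = -682123071/110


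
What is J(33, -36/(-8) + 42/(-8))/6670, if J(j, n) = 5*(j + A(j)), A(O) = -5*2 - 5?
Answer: 9/667 ≈ 0.013493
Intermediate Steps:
A(O) = -15 (A(O) = -10 - 5 = -15)
J(j, n) = -75 + 5*j (J(j, n) = 5*(j - 15) = 5*(-15 + j) = -75 + 5*j)
J(33, -36/(-8) + 42/(-8))/6670 = (-75 + 5*33)/6670 = (-75 + 165)*(1/6670) = 90*(1/6670) = 9/667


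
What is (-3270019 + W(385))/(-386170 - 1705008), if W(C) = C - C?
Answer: 3270019/2091178 ≈ 1.5637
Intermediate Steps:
W(C) = 0
(-3270019 + W(385))/(-386170 - 1705008) = (-3270019 + 0)/(-386170 - 1705008) = -3270019/(-2091178) = -3270019*(-1/2091178) = 3270019/2091178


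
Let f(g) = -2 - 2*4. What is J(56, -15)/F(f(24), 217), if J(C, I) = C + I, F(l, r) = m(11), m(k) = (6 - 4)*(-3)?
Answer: -41/6 ≈ -6.8333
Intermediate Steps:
f(g) = -10 (f(g) = -2 - 8 = -10)
m(k) = -6 (m(k) = 2*(-3) = -6)
F(l, r) = -6
J(56, -15)/F(f(24), 217) = (56 - 15)/(-6) = 41*(-⅙) = -41/6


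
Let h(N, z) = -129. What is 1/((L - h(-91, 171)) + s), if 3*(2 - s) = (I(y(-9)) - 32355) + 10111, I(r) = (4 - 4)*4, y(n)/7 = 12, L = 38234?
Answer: 3/137339 ≈ 2.1844e-5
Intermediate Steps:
y(n) = 84 (y(n) = 7*12 = 84)
I(r) = 0 (I(r) = 0*4 = 0)
s = 22250/3 (s = 2 - ((0 - 32355) + 10111)/3 = 2 - (-32355 + 10111)/3 = 2 - 1/3*(-22244) = 2 + 22244/3 = 22250/3 ≈ 7416.7)
1/((L - h(-91, 171)) + s) = 1/((38234 - 1*(-129)) + 22250/3) = 1/((38234 + 129) + 22250/3) = 1/(38363 + 22250/3) = 1/(137339/3) = 3/137339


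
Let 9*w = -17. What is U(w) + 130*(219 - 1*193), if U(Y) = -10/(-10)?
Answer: 3381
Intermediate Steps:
w = -17/9 (w = (1/9)*(-17) = -17/9 ≈ -1.8889)
U(Y) = 1 (U(Y) = -10*(-1/10) = 1)
U(w) + 130*(219 - 1*193) = 1 + 130*(219 - 1*193) = 1 + 130*(219 - 193) = 1 + 130*26 = 1 + 3380 = 3381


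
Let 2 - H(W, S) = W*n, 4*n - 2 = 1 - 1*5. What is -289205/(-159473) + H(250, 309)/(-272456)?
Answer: 78775384409/43449375688 ≈ 1.8130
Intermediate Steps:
n = -½ (n = ½ + (1 - 1*5)/4 = ½ + (1 - 5)/4 = ½ + (¼)*(-4) = ½ - 1 = -½ ≈ -0.50000)
H(W, S) = 2 + W/2 (H(W, S) = 2 - W*(-1)/2 = 2 - (-1)*W/2 = 2 + W/2)
-289205/(-159473) + H(250, 309)/(-272456) = -289205/(-159473) + (2 + (½)*250)/(-272456) = -289205*(-1/159473) + (2 + 125)*(-1/272456) = 289205/159473 + 127*(-1/272456) = 289205/159473 - 127/272456 = 78775384409/43449375688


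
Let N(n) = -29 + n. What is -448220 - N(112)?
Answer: -448303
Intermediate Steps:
-448220 - N(112) = -448220 - (-29 + 112) = -448220 - 1*83 = -448220 - 83 = -448303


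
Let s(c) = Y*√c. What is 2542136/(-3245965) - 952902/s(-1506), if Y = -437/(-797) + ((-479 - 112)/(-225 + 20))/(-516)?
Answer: -2542136/3245965 + 4463110273740*I*√1506/3828154361 ≈ -0.78317 + 45244.0*I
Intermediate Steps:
Y = 15251611/28102220 (Y = -437*(-1/797) - 591/(-205)*(-1/516) = 437/797 - 591*(-1/205)*(-1/516) = 437/797 + (591/205)*(-1/516) = 437/797 - 197/35260 = 15251611/28102220 ≈ 0.54272)
s(c) = 15251611*√c/28102220
2542136/(-3245965) - 952902/s(-1506) = 2542136/(-3245965) - 952902*(-14051110*I*√1506/11484463083) = 2542136*(-1/3245965) - 952902*(-14051110*I*√1506/11484463083) = -2542136/3245965 - 952902*(-14051110*I*√1506/11484463083) = -2542136/3245965 - (-4463110273740)*I*√1506/3828154361 = -2542136/3245965 + 4463110273740*I*√1506/3828154361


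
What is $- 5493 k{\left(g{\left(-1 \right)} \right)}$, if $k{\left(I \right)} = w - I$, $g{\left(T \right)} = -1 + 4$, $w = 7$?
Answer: $-21972$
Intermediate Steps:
$g{\left(T \right)} = 3$
$k{\left(I \right)} = 7 - I$
$- 5493 k{\left(g{\left(-1 \right)} \right)} = - 5493 \left(7 - 3\right) = \left(-5493\right) 4 = -21972$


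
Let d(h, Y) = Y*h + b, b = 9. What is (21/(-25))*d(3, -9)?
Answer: 378/25 ≈ 15.120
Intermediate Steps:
d(h, Y) = 9 + Y*h (d(h, Y) = Y*h + 9 = 9 + Y*h)
(21/(-25))*d(3, -9) = (21/(-25))*(9 - 9*3) = (21*(-1/25))*(9 - 27) = -21/25*(-18) = 378/25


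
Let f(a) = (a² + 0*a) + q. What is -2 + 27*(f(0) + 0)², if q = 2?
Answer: 106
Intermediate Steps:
f(a) = 2 + a² (f(a) = (a² + 0*a) + 2 = (a² + 0) + 2 = a² + 2 = 2 + a²)
-2 + 27*(f(0) + 0)² = -2 + 27*((2 + 0²) + 0)² = -2 + 27*((2 + 0) + 0)² = -2 + 27*(2 + 0)² = -2 + 27*2² = -2 + 27*4 = -2 + 108 = 106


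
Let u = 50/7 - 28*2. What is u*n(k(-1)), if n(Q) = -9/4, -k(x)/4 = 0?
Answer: 1539/14 ≈ 109.93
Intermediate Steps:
k(x) = 0 (k(x) = -4*0 = 0)
n(Q) = -9/4 (n(Q) = -9*¼ = -9/4)
u = -342/7 (u = 50*(⅐) - 56 = 50/7 - 56 = -342/7 ≈ -48.857)
u*n(k(-1)) = -342/7*(-9/4) = 1539/14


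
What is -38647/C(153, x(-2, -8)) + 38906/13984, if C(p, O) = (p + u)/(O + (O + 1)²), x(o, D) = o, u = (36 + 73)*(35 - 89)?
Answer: -22670825/5726448 ≈ -3.9590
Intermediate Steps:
u = -5886 (u = 109*(-54) = -5886)
C(p, O) = (-5886 + p)/(O + (1 + O)²) (C(p, O) = (p - 5886)/(O + (O + 1)²) = (-5886 + p)/(O + (1 + O)²))
-38647/C(153, x(-2, -8)) + 38906/13984 = -38647*(-2 + (1 - 2)²)/(-5886 + 153) + 38906/13984 = -38647/(-5733/(-2 + (-1)²)) + 38906*(1/13984) = -38647/(-5733/(-2 + 1)) + 19453/6992 = -38647/(-5733/(-1)) + 19453/6992 = -38647/((-1*(-5733))) + 19453/6992 = -38647/5733 + 19453/6992 = -38647*1/5733 + 19453/6992 = -5521/819 + 19453/6992 = -22670825/5726448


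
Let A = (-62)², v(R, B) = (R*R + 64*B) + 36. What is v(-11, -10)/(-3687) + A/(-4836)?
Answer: -31820/47931 ≈ -0.66387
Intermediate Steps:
v(R, B) = 36 + R² + 64*B (v(R, B) = (R² + 64*B) + 36 = 36 + R² + 64*B)
A = 3844
v(-11, -10)/(-3687) + A/(-4836) = (36 + (-11)² + 64*(-10))/(-3687) + 3844/(-4836) = (36 + 121 - 640)*(-1/3687) + 3844*(-1/4836) = -483*(-1/3687) - 31/39 = 161/1229 - 31/39 = -31820/47931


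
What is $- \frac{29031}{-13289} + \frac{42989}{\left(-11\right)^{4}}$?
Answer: $\frac{996323692}{194564249} \approx 5.1208$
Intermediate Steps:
$- \frac{29031}{-13289} + \frac{42989}{\left(-11\right)^{4}} = \left(-29031\right) \left(- \frac{1}{13289}\right) + \frac{42989}{14641} = \frac{29031}{13289} + 42989 \cdot \frac{1}{14641} = \frac{29031}{13289} + \frac{42989}{14641} = \frac{996323692}{194564249}$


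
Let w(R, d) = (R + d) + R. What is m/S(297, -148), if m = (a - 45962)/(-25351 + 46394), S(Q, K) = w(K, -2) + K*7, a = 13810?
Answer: 16076/14035681 ≈ 0.0011454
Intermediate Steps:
w(R, d) = d + 2*R
S(Q, K) = -2 + 9*K (S(Q, K) = (-2 + 2*K) + K*7 = (-2 + 2*K) + 7*K = -2 + 9*K)
m = -32152/21043 (m = (13810 - 45962)/(-25351 + 46394) = -32152/21043 ≈ -1.5279)
m/S(297, -148) = -32152/(21043*(-2 + 9*(-148))) = -32152/(21043*(-2 - 1332)) = -32152/21043/(-1334) = -32152/21043*(-1/1334) = 16076/14035681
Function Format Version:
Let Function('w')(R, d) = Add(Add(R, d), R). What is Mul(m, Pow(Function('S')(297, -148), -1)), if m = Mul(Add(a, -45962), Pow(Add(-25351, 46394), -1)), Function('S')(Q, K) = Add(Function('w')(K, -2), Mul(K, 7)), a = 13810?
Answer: Rational(16076, 14035681) ≈ 0.0011454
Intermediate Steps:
Function('w')(R, d) = Add(d, Mul(2, R))
Function('S')(Q, K) = Add(-2, Mul(9, K)) (Function('S')(Q, K) = Add(Add(-2, Mul(2, K)), Mul(K, 7)) = Add(Add(-2, Mul(2, K)), Mul(7, K)) = Add(-2, Mul(9, K)))
m = Rational(-32152, 21043) (m = Mul(Add(13810, -45962), Pow(Add(-25351, 46394), -1)) = Mul(-32152, Pow(21043, -1)) = Mul(-32152, Rational(1, 21043)) = Rational(-32152, 21043) ≈ -1.5279)
Mul(m, Pow(Function('S')(297, -148), -1)) = Mul(Rational(-32152, 21043), Pow(Add(-2, Mul(9, -148)), -1)) = Mul(Rational(-32152, 21043), Pow(Add(-2, -1332), -1)) = Mul(Rational(-32152, 21043), Pow(-1334, -1)) = Mul(Rational(-32152, 21043), Rational(-1, 1334)) = Rational(16076, 14035681)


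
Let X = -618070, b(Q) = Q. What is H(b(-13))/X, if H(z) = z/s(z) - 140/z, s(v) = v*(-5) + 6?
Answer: -9771/570478610 ≈ -1.7128e-5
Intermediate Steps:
s(v) = 6 - 5*v (s(v) = -5*v + 6 = 6 - 5*v)
H(z) = -140/z + z/(6 - 5*z) (H(z) = z/(6 - 5*z) - 140/z = -140/z + z/(6 - 5*z))
H(b(-13))/X = ((840 - 1*(-13)**2 - 700*(-13))/((-13)*(-6 + 5*(-13))))/(-618070) = -(840 - 1*169 + 9100)/(13*(-6 - 65))*(-1/618070) = -1/13*(840 - 169 + 9100)/(-71)*(-1/618070) = -1/13*(-1/71)*9771*(-1/618070) = (9771/923)*(-1/618070) = -9771/570478610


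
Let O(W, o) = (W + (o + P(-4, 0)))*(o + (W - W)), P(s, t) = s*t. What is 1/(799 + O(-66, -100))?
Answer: 1/17399 ≈ 5.7475e-5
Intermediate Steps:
O(W, o) = o*(W + o) (O(W, o) = (W + (o - 4*0))*(o + (W - W)) = (W + (o + 0))*(o + 0) = (W + o)*o = o*(W + o))
1/(799 + O(-66, -100)) = 1/(799 - 100*(-66 - 100)) = 1/(799 - 100*(-166)) = 1/(799 + 16600) = 1/17399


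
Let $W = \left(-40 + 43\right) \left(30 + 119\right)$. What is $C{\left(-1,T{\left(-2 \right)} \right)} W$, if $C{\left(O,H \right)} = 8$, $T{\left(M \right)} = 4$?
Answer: $3576$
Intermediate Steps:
$W = 447$ ($W = 3 \cdot 149 = 447$)
$C{\left(-1,T{\left(-2 \right)} \right)} W = 8 \cdot 447 = 3576$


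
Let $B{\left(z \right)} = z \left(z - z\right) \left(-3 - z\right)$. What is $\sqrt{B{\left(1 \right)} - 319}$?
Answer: $i \sqrt{319} \approx 17.861 i$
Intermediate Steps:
$B{\left(z \right)} = 0$ ($B{\left(z \right)} = z 0 \left(-3 - z\right) = 0 \left(-3 - z\right) = 0$)
$\sqrt{B{\left(1 \right)} - 319} = \sqrt{0 - 319} = \sqrt{-319} = i \sqrt{319}$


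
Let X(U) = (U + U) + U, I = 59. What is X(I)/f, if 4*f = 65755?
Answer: 708/65755 ≈ 0.010767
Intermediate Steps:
f = 65755/4 (f = (¼)*65755 = 65755/4 ≈ 16439.)
X(U) = 3*U (X(U) = 2*U + U = 3*U)
X(I)/f = (3*59)/(65755/4) = 177*(4/65755) = 708/65755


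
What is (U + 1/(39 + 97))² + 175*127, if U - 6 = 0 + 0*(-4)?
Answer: 411741089/18496 ≈ 22261.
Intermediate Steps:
U = 6 (U = 6 + (0 + 0*(-4)) = 6 + (0 + 0) = 6 + 0 = 6)
(U + 1/(39 + 97))² + 175*127 = (6 + 1/(39 + 97))² + 175*127 = (6 + 1/136)² + 22225 = (817/136)² + 22225 = 667489/18496 + 22225 = 411741089/18496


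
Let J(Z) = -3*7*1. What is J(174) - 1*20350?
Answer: -20371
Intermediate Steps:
J(Z) = -21 (J(Z) = -21*1 = -21)
J(174) - 1*20350 = -21 - 1*20350 = -21 - 20350 = -20371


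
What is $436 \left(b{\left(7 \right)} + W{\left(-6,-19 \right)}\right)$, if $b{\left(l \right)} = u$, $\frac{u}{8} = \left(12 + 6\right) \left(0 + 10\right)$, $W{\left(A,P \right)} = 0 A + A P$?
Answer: $677544$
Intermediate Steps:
$W{\left(A,P \right)} = A P$ ($W{\left(A,P \right)} = 0 + A P = A P$)
$u = 1440$ ($u = 8 \left(12 + 6\right) \left(0 + 10\right) = 8 \cdot 18 \cdot 10 = 8 \cdot 180 = 1440$)
$b{\left(l \right)} = 1440$
$436 \left(b{\left(7 \right)} + W{\left(-6,-19 \right)}\right) = 436 \left(1440 - -114\right) = 436 \left(1440 + 114\right) = 436 \cdot 1554 = 677544$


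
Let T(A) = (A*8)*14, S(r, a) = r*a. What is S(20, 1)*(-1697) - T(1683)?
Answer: -222436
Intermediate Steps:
S(r, a) = a*r
T(A) = 112*A (T(A) = (8*A)*14 = 112*A)
S(20, 1)*(-1697) - T(1683) = (1*20)*(-1697) - 112*1683 = 20*(-1697) - 1*188496 = -33940 - 188496 = -222436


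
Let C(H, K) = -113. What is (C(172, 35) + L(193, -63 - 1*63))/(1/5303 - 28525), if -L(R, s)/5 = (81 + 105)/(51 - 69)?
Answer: 487876/226902111 ≈ 0.0021502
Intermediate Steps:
L(R, s) = 155/3 (L(R, s) = -5*(81 + 105)/(51 - 69) = -930/(-18) = -930*(-1)/18 = -5*(-31/3) = 155/3)
(C(172, 35) + L(193, -63 - 1*63))/(1/5303 - 28525) = (-113 + 155/3)/(1/5303 - 28525) = -184/(3*(1/5303 - 28525)) = -184/(3*(-151268074/5303)) = -184/3*(-5303/151268074) = 487876/226902111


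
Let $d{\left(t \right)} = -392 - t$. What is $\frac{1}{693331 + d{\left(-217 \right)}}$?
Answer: $\frac{1}{693156} \approx 1.4427 \cdot 10^{-6}$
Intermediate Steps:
$\frac{1}{693331 + d{\left(-217 \right)}} = \frac{1}{693331 - 175} = \frac{1}{693156}$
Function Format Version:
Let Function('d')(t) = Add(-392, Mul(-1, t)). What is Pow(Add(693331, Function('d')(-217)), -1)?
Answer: Rational(1, 693156) ≈ 1.4427e-6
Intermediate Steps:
Pow(Add(693331, Function('d')(-217)), -1) = Pow(Add(693331, Add(-392, Mul(-1, -217))), -1) = Pow(Add(693331, Add(-392, 217)), -1) = Pow(Add(693331, -175), -1) = Pow(693156, -1) = Rational(1, 693156)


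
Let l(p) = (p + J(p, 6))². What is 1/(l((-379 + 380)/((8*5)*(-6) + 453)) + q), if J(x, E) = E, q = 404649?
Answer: 45369/18360156322 ≈ 2.4711e-6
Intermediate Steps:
l(p) = (6 + p)² (l(p) = (p + 6)² = (6 + p)²)
1/(l((-379 + 380)/((8*5)*(-6) + 453)) + q) = 1/((6 + (-379 + 380)/((8*5)*(-6) + 453))² + 404649) = 1/((6 + 1/(40*(-6) + 453))² + 404649) = 1/((6 + 1/(-240 + 453))² + 404649) = 1/((6 + 1/213)² + 404649) = 1/((1279/213)² + 404649) = 1/(1635841/45369 + 404649) = 1/(18360156322/45369) = 45369/18360156322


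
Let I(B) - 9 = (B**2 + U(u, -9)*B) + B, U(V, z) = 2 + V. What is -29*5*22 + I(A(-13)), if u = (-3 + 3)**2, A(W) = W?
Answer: -3051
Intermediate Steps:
u = 0 (u = 0**2 = 0)
I(B) = 9 + B**2 + 3*B (I(B) = 9 + ((B**2 + (2 + 0)*B) + B) = 9 + ((B**2 + 2*B) + B) = 9 + (B**2 + 3*B) = 9 + B**2 + 3*B)
-29*5*22 + I(A(-13)) = -29*5*22 + (9 + (-13)**2 + 3*(-13)) = -145*22 + (9 + 169 - 39) = -3190 + 139 = -3051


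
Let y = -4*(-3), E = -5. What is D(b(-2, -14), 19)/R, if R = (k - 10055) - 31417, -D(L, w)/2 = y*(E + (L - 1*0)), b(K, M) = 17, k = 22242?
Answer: 48/3205 ≈ 0.014977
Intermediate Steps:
y = 12
D(L, w) = 120 - 24*L (D(L, w) = -24*(-5 + (L - 1*0)) = -24*(-5 + (L + 0)) = -24*(-5 + L) = -2*(-60 + 12*L) = 120 - 24*L)
R = -19230 (R = (22242 - 10055) - 31417 = 12187 - 31417 = -19230)
D(b(-2, -14), 19)/R = (120 - 24*17)/(-19230) = (120 - 408)*(-1/19230) = -288*(-1/19230) = 48/3205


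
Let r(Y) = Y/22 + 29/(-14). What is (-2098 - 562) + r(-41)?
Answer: -205123/77 ≈ -2663.9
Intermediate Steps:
r(Y) = -29/14 + Y/22 (r(Y) = Y*(1/22) + 29*(-1/14) = Y/22 - 29/14 = -29/14 + Y/22)
(-2098 - 562) + r(-41) = (-2098 - 562) + (-29/14 + (1/22)*(-41)) = -2660 + (-29/14 - 41/22) = -2660 - 303/77 = -205123/77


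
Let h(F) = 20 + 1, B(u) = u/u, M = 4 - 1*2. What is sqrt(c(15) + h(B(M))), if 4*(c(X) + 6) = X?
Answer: 5*sqrt(3)/2 ≈ 4.3301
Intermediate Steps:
c(X) = -6 + X/4
M = 2 (M = 4 - 2 = 2)
B(u) = 1
h(F) = 21
sqrt(c(15) + h(B(M))) = sqrt((-6 + (1/4)*15) + 21) = sqrt((-6 + 15/4) + 21) = sqrt(-9/4 + 21) = sqrt(75/4) = 5*sqrt(3)/2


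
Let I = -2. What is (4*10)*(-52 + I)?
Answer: -2160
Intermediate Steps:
(4*10)*(-52 + I) = (4*10)*(-52 - 2) = 40*(-54) = -2160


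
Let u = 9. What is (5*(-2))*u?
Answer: -90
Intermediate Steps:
(5*(-2))*u = (5*(-2))*9 = -10*9 = -90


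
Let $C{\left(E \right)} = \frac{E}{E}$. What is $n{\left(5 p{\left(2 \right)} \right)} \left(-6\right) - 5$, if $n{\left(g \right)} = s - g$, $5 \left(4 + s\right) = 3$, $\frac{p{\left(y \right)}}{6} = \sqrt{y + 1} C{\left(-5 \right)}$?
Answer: $\frac{77}{5} + 180 \sqrt{3} \approx 327.17$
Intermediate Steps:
$C{\left(E \right)} = 1$
$p{\left(y \right)} = 6 \sqrt{1 + y}$ ($p{\left(y \right)} = 6 \sqrt{y + 1} \cdot 1 = 6 \sqrt{1 + y} 1 = 6 \sqrt{1 + y}$)
$s = - \frac{17}{5}$ ($s = -4 + \frac{1}{5} \cdot 3 = -4 + \frac{3}{5} = - \frac{17}{5} \approx -3.4$)
$n{\left(g \right)} = - \frac{17}{5} - g$
$n{\left(5 p{\left(2 \right)} \right)} \left(-6\right) - 5 = \left(- \frac{17}{5} - 5 \cdot 6 \sqrt{1 + 2}\right) \left(-6\right) - 5 = \left(- \frac{17}{5} - 5 \cdot 6 \sqrt{3}\right) \left(-6\right) - 5 = \left(- \frac{17}{5} - 30 \sqrt{3}\right) \left(-6\right) - 5 = \left(\frac{102}{5} + 180 \sqrt{3}\right) - 5 = \frac{77}{5} + 180 \sqrt{3}$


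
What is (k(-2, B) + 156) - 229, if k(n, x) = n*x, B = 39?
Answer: -151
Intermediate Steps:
(k(-2, B) + 156) - 229 = (-2*39 + 156) - 229 = (-78 + 156) - 229 = 78 - 229 = -151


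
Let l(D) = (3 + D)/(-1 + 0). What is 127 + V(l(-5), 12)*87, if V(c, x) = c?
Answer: 301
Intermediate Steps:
l(D) = -3 - D (l(D) = (3 + D)/(-1) = (3 + D)*(-1) = -3 - D)
127 + V(l(-5), 12)*87 = 127 + (-3 - 1*(-5))*87 = 127 + (-3 + 5)*87 = 127 + 2*87 = 127 + 174 = 301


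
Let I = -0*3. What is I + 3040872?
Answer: 3040872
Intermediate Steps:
I = 0 (I = -199985*0 = 0)
I + 3040872 = 0 + 3040872 = 3040872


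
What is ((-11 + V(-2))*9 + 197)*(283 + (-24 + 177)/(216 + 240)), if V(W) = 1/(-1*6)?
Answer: 8311931/304 ≈ 27342.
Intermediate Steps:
V(W) = -⅙ (V(W) = 1/(-6) = -⅙)
((-11 + V(-2))*9 + 197)*(283 + (-24 + 177)/(216 + 240)) = ((-11 - ⅙)*9 + 197)*(283 + (-24 + 177)/(216 + 240)) = (-67/6*9 + 197)*(283 + 153/456) = (-201/2 + 197)*(283 + 153*(1/456)) = 193*(283 + 51/152)/2 = (193/2)*(43067/152) = 8311931/304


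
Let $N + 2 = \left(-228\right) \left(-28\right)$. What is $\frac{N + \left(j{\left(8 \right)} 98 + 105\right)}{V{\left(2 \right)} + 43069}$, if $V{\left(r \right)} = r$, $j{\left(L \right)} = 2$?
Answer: $\frac{6683}{43071} \approx 0.15516$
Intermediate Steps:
$N = 6382$ ($N = -2 - -6384 = -2 + 6384 = 6382$)
$\frac{N + \left(j{\left(8 \right)} 98 + 105\right)}{V{\left(2 \right)} + 43069} = \frac{6382 + \left(2 \cdot 98 + 105\right)}{2 + 43069} = \frac{6382 + \left(196 + 105\right)}{43071} = \left(6382 + 301\right) \frac{1}{43071} = 6683 \cdot \frac{1}{43071} = \frac{6683}{43071}$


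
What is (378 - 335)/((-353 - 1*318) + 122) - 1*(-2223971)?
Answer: 1220960036/549 ≈ 2.2240e+6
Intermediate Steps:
(378 - 335)/((-353 - 1*318) + 122) - 1*(-2223971) = 43/((-353 - 318) + 122) + 2223971 = 43/(-671 + 122) + 2223971 = 43/(-549) + 2223971 = 43*(-1/549) + 2223971 = -43/549 + 2223971 = 1220960036/549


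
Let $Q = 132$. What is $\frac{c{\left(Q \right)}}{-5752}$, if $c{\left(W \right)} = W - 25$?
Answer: $- \frac{107}{5752} \approx -0.018602$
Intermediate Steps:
$c{\left(W \right)} = -25 + W$
$\frac{c{\left(Q \right)}}{-5752} = \frac{-25 + 132}{-5752} = 107 \left(- \frac{1}{5752}\right) = - \frac{107}{5752}$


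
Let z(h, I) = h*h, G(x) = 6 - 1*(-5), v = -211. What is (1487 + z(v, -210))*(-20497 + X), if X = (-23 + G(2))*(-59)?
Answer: -910452312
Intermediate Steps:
G(x) = 11 (G(x) = 6 + 5 = 11)
X = 708 (X = (-23 + 11)*(-59) = -12*(-59) = 708)
z(h, I) = h²
(1487 + z(v, -210))*(-20497 + X) = (1487 + (-211)²)*(-20497 + 708) = (1487 + 44521)*(-19789) = 46008*(-19789) = -910452312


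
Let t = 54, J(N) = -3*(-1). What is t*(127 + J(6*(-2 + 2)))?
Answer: 7020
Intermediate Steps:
J(N) = 3
t*(127 + J(6*(-2 + 2))) = 54*(127 + 3) = 54*130 = 7020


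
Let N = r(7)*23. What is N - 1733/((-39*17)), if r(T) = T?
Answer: 108476/663 ≈ 163.61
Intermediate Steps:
N = 161 (N = 7*23 = 161)
N - 1733/((-39*17)) = 161 - 1733/((-39*17)) = 161 - 1733/(-663) = 161 - 1733*(-1/663) = 161 + 1733/663 = 108476/663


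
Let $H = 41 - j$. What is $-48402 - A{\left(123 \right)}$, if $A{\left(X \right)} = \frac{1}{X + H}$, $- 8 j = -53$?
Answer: $- \frac{60938126}{1259} \approx -48402.0$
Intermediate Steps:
$j = \frac{53}{8}$ ($j = \left(- \frac{1}{8}\right) \left(-53\right) = \frac{53}{8} \approx 6.625$)
$H = \frac{275}{8}$ ($H = 41 - \frac{53}{8} = \frac{275}{8} \approx 34.375$)
$A{\left(X \right)} = \frac{1}{\frac{275}{8} + X}$ ($A{\left(X \right)} = \frac{1}{X + \frac{275}{8}} = \frac{1}{\frac{275}{8} + X}$)
$-48402 - A{\left(123 \right)} = -48402 - \frac{8}{275 + 8 \cdot 123} = -48402 - \frac{8}{275 + 984} = -48402 - \frac{8}{1259} = - \frac{60938126}{1259}$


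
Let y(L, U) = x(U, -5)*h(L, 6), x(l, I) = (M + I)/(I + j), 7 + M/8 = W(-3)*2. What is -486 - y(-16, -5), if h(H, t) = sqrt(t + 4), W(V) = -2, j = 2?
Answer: -486 - 31*sqrt(10) ≈ -584.03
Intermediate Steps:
M = -88 (M = -56 + 8*(-2*2) = -56 + 8*(-4) = -56 - 32 = -88)
h(H, t) = sqrt(4 + t)
x(l, I) = (-88 + I)/(2 + I) (x(l, I) = (-88 + I)/(I + 2) = (-88 + I)/(2 + I))
y(L, U) = 31*sqrt(10) (y(L, U) = ((-88 - 5)/(2 - 5))*sqrt(4 + 6) = (-93/(-3))*sqrt(10) = (-1/3*(-93))*sqrt(10) = 31*sqrt(10))
-486 - y(-16, -5) = -486 - 31*sqrt(10)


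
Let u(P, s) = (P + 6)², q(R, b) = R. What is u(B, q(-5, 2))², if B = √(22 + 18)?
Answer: 11536 + 3648*√10 ≈ 23072.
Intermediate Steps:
B = 2*√10 (B = √40 = 2*√10 ≈ 6.3246)
u(P, s) = (6 + P)²
u(B, q(-5, 2))² = ((6 + 2*√10)²)² = (6 + 2*√10)⁴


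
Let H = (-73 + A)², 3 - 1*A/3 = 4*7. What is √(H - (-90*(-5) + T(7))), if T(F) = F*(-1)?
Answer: √21461 ≈ 146.50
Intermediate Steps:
T(F) = -F
A = -75 (A = 9 - 12*7 = 9 - 3*28 = 9 - 84 = -75)
H = 21904 (H = (-73 - 75)² = (-148)² = 21904)
√(H - (-90*(-5) + T(7))) = √(21904 - (-90*(-5) - 1*7)) = √(21904 - (450 - 7)) = √(21904 - 1*443) = √(21904 - 443) = √21461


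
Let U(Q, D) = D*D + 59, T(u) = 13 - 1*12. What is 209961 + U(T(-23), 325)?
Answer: 315645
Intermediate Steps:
T(u) = 1 (T(u) = 13 - 12 = 1)
U(Q, D) = 59 + D² (U(Q, D) = D² + 59 = 59 + D²)
209961 + U(T(-23), 325) = 209961 + (59 + 325²) = 209961 + (59 + 105625) = 209961 + 105684 = 315645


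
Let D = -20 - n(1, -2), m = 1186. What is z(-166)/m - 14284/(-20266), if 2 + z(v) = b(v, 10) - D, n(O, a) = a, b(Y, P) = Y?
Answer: 3475231/6008869 ≈ 0.57835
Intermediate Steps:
D = -18 (D = -20 - 1*(-2) = -20 + 2 = -18)
z(v) = 16 + v (z(v) = -2 + (v - 1*(-18)) = -2 + (v + 18) = -2 + (18 + v) = 16 + v)
z(-166)/m - 14284/(-20266) = (16 - 166)/1186 - 14284/(-20266) = -150*1/1186 - 14284*(-1/20266) = -75/593 + 7142/10133 = 3475231/6008869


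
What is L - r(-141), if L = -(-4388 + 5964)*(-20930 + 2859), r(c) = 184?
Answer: 28479712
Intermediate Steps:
L = 28479896 (L = -1576*(-18071) = -1*(-28479896) = 28479896)
L - r(-141) = 28479896 - 1*184 = 28479896 - 184 = 28479712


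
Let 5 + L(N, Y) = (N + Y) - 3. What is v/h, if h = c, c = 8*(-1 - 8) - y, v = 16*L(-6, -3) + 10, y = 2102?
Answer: 131/1087 ≈ 0.12052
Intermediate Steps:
L(N, Y) = -8 + N + Y (L(N, Y) = -5 + ((N + Y) - 3) = -5 + (-3 + N + Y) = -8 + N + Y)
v = -262 (v = 16*(-8 - 6 - 3) + 10 = 16*(-17) + 10 = -272 + 10 = -262)
c = -2174 (c = 8*(-1 - 8) - 1*2102 = 8*(-9) - 2102 = -72 - 2102 = -2174)
h = -2174
v/h = -262/(-2174) = -262*(-1/2174) = 131/1087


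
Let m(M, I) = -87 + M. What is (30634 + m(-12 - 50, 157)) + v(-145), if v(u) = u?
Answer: 30340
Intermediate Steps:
(30634 + m(-12 - 50, 157)) + v(-145) = (30634 + (-87 + (-12 - 50))) - 145 = (30634 + (-87 - 62)) - 145 = (30634 - 149) - 145 = 30485 - 145 = 30340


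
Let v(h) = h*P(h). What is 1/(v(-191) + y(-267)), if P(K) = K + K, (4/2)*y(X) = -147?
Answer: 2/145777 ≈ 1.3720e-5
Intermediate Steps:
y(X) = -147/2 (y(X) = (½)*(-147) = -147/2)
P(K) = 2*K
v(h) = 2*h² (v(h) = h*(2*h) = 2*h²)
1/(v(-191) + y(-267)) = 1/(2*(-191)² - 147/2) = 1/(2*36481 - 147/2) = 1/(72962 - 147/2) = 1/(145777/2) = 2/145777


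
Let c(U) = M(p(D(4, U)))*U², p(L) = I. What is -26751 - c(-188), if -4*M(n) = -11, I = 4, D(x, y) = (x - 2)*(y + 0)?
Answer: -123947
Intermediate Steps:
D(x, y) = y*(-2 + x) (D(x, y) = (-2 + x)*y = y*(-2 + x))
p(L) = 4
M(n) = 11/4 (M(n) = -¼*(-11) = 11/4)
c(U) = 11*U²/4
-26751 - c(-188) = -26751 - 11*(-188)²/4 = -26751 - 11*35344/4 = -26751 - 1*97196 = -26751 - 97196 = -123947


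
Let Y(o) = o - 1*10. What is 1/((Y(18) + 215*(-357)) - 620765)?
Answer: -1/697512 ≈ -1.4337e-6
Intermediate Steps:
Y(o) = -10 + o (Y(o) = o - 10 = -10 + o)
1/((Y(18) + 215*(-357)) - 620765) = 1/(((-10 + 18) + 215*(-357)) - 620765) = 1/((8 - 76755) - 620765) = 1/(-76747 - 620765) = 1/(-697512) = -1/697512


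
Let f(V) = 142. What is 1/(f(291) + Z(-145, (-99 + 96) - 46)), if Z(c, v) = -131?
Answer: 1/11 ≈ 0.090909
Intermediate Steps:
1/(f(291) + Z(-145, (-99 + 96) - 46)) = 1/(142 - 131) = 1/11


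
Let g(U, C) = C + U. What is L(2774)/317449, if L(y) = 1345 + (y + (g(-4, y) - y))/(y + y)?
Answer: 3732415/880603526 ≈ 0.0042385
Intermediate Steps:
L(y) = 1345 + (-4 + y)/(2*y) (L(y) = 1345 + (y + ((y - 4) - y))/(y + y) = 1345 + (y + ((-4 + y) - y))/((2*y)) = 1345 + (y - 4)*(1/(2*y)) = 1345 + (-4 + y)*(1/(2*y)) = 1345 + (-4 + y)/(2*y))
L(2774)/317449 = (2691/2 - 2/2774)/317449 = (2691/2 - 2*1/2774)*(1/317449) = (2691/2 - 1/1387)*(1/317449) = (3732415/2774)*(1/317449) = 3732415/880603526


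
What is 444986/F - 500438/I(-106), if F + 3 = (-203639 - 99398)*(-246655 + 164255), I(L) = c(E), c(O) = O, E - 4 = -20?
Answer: 6248030687296431/199761990376 ≈ 31277.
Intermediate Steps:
E = -16 (E = 4 - 20 = -16)
I(L) = -16
F = 24970248797 (F = -3 + (-203639 - 99398)*(-246655 + 164255) = -3 - 303037*(-82400) = -3 + 24970248800 = 24970248797)
444986/F - 500438/I(-106) = 444986/24970248797 - 500438/(-16) = 444986*(1/24970248797) - 500438*(-1/16) = 444986/24970248797 + 250219/8 = 6248030687296431/199761990376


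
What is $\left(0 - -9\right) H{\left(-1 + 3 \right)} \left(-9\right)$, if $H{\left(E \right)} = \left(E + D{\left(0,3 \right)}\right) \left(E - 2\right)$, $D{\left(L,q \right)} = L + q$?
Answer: $0$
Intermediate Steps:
$H{\left(E \right)} = \left(-2 + E\right) \left(3 + E\right)$ ($H{\left(E \right)} = \left(E + \left(0 + 3\right)\right) \left(E - 2\right) = \left(E + 3\right) \left(-2 + E\right) = \left(3 + E\right) \left(-2 + E\right) = \left(-2 + E\right) \left(3 + E\right)$)
$\left(0 - -9\right) H{\left(-1 + 3 \right)} \left(-9\right) = \left(0 - -9\right) \left(-6 + \left(-1 + 3\right) + \left(-1 + 3\right)^{2}\right) \left(-9\right) = \left(0 + 9\right) \left(-6 + 2 + 2^{2}\right) \left(-9\right) = 9 \left(-6 + 2 + 4\right) \left(-9\right) = 9 \cdot 0 \left(-9\right) = 0 \left(-9\right) = 0$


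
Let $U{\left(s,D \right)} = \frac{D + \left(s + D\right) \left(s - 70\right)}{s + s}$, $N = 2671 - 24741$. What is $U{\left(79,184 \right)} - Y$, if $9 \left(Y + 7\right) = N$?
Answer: $\frac{3519973}{1422} \approx 2475.4$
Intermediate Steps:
$N = -22070$ ($N = 2671 - 24741 = -22070$)
$U{\left(s,D \right)} = \frac{D + \left(-70 + s\right) \left(D + s\right)}{2 s}$ ($U{\left(s,D \right)} = \frac{D + \left(D + s\right) \left(-70 + s\right)}{2 s} = \left(D + \left(-70 + s\right) \left(D + s\right)\right) \frac{1}{2 s} = \frac{D + \left(-70 + s\right) \left(D + s\right)}{2 s}$)
$Y = - \frac{22133}{9}$ ($Y = -7 + \frac{1}{9} \left(-22070\right) = -7 - \frac{22070}{9} = - \frac{22133}{9} \approx -2459.2$)
$U{\left(79,184 \right)} - Y = \frac{\left(-69\right) 184 + 79 \left(-70 + 184 + 79\right)}{2 \cdot 79} - - \frac{22133}{9} = \frac{1}{2} \cdot \frac{1}{79} \left(-12696 + 79 \cdot 193\right) + \frac{22133}{9} = \frac{1}{2} \cdot \frac{1}{79} \left(-12696 + 15247\right) + \frac{22133}{9} = \frac{1}{2} \cdot \frac{1}{79} \cdot 2551 + \frac{22133}{9} = \frac{2551}{158} + \frac{22133}{9} = \frac{3519973}{1422}$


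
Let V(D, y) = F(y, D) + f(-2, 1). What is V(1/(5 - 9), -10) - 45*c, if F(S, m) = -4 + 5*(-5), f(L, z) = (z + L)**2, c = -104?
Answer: 4652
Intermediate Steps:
f(L, z) = (L + z)**2
F(S, m) = -29 (F(S, m) = -4 - 25 = -29)
V(D, y) = -28 (V(D, y) = -29 + (-2 + 1)**2 = -29 + (-1)**2 = -29 + 1 = -28)
V(1/(5 - 9), -10) - 45*c = -28 - 45*(-104) = -28 + 4680 = 4652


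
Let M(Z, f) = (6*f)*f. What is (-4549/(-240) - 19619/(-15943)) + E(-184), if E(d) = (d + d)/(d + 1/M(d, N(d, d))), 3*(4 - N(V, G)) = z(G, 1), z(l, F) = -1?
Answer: 5278992628343/237955014480 ≈ 22.185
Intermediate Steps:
N(V, G) = 13/3 (N(V, G) = 4 - ⅓*(-1) = 4 + ⅓ = 13/3)
M(Z, f) = 6*f²
E(d) = 2*d/(3/338 + d) (E(d) = (d + d)/(d + 1/(6*(13/3)²)) = (2*d)/(d + 1/(6*(169/9))) = (2*d)/(d + 1/(338/3)) = (2*d)/(d + 3/338) = (2*d)/(3/338 + d) = 2*d/(3/338 + d))
(-4549/(-240) - 19619/(-15943)) + E(-184) = (-4549/(-240) - 19619/(-15943)) + 676*(-184)/(3 + 338*(-184)) = (-4549*(-1/240) - 19619*(-1/15943)) + 676*(-184)/(3 - 62192) = (4549/240 + 19619/15943) + 676*(-184)/(-62189) = 77233267/3826320 + 676*(-184)*(-1/62189) = 77233267/3826320 + 124384/62189 = 5278992628343/237955014480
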